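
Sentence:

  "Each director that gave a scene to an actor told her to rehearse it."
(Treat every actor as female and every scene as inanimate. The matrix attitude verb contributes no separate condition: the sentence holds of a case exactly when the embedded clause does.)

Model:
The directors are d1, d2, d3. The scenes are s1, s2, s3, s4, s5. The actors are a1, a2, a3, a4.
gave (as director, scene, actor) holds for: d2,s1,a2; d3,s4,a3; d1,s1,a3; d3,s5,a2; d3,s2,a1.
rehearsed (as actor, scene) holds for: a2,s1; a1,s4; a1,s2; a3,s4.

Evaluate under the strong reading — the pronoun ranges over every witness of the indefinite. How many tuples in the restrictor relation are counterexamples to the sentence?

"her" takes "an actor" as antecedent and "it" takes "a scene"; both are donkey pronouns co-varying with the restrictor.
Strong reading: for every (d,s,a) with gave(d,s,a), rehearsed(a,s).
Restrictor triples: (d1,s1,a3)→rehearsed(a3,s1) ✗  (d2,s1,a2)→rehearsed(a2,s1) ✓  (d3,s2,a1)→rehearsed(a1,s2) ✓  (d3,s4,a3)→rehearsed(a3,s4) ✓  (d3,s5,a2)→rehearsed(a2,s5) ✗
Counterexamples (restrictor triples failing the scope): 2.

2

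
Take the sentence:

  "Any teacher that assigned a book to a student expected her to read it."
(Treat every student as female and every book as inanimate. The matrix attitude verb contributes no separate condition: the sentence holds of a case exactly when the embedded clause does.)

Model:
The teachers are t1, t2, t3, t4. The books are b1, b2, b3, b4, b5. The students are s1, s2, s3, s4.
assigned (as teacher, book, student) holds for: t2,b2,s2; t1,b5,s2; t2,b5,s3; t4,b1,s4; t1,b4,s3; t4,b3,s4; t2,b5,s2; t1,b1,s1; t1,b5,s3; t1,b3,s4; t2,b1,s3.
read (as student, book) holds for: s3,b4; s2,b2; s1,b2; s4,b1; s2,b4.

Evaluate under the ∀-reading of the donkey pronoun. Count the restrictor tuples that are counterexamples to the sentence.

8

"her" takes "a student" as antecedent and "it" takes "a book"; both are donkey pronouns co-varying with the restrictor.
Strong reading: for every (t,b,s) with assigned(t,b,s), read(s,b).
Restrictor triples: (t1,b1,s1)→read(s1,b1) ✗  (t1,b3,s4)→read(s4,b3) ✗  (t1,b4,s3)→read(s3,b4) ✓  (t1,b5,s2)→read(s2,b5) ✗  (t1,b5,s3)→read(s3,b5) ✗  (t2,b1,s3)→read(s3,b1) ✗  (t2,b2,s2)→read(s2,b2) ✓  (t2,b5,s2)→read(s2,b5) ✗  (t2,b5,s3)→read(s3,b5) ✗  (t4,b1,s4)→read(s4,b1) ✓  (t4,b3,s4)→read(s4,b3) ✗
Counterexamples (restrictor triples failing the scope): 8.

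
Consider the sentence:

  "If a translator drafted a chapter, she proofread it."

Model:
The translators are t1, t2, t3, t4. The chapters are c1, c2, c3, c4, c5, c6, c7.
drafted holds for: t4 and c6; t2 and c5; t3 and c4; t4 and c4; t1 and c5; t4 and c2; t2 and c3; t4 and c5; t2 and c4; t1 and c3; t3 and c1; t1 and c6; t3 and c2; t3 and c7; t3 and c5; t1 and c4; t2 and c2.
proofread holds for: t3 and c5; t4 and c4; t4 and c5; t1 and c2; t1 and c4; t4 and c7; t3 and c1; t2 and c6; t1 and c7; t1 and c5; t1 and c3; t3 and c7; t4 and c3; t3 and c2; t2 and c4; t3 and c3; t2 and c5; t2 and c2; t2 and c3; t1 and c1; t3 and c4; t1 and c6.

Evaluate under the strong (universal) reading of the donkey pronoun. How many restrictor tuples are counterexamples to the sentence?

"it" takes "a chapter" as antecedent — a donkey pronoun bound across the clause boundary.
Strong reading: for every (t,c) with drafted(t,c), proofread(t,c).
Restrictor pairs: (t1,c3) ✓  (t1,c4) ✓  (t1,c5) ✓  (t1,c6) ✓  (t2,c2) ✓  (t2,c3) ✓  (t2,c4) ✓  (t2,c5) ✓  (t3,c1) ✓  (t3,c2) ✓  (t3,c4) ✓  (t3,c5) ✓  (t3,c7) ✓  (t4,c2) ✗  (t4,c4) ✓  (t4,c5) ✓  (t4,c6) ✗
Counterexamples (restrictor pairs failing the scope): 2.

2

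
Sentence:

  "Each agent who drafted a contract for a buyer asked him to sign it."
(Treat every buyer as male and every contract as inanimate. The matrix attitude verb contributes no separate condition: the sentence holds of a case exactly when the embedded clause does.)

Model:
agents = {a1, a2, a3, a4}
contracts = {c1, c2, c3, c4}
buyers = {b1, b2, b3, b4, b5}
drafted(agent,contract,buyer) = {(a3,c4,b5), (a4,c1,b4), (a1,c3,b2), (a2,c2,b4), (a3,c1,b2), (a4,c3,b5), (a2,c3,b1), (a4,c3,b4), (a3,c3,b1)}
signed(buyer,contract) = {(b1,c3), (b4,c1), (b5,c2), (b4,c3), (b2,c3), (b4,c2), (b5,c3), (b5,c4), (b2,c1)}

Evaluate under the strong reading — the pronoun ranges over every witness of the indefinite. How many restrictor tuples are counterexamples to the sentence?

"him" takes "a buyer" as antecedent and "it" takes "a contract"; both are donkey pronouns co-varying with the restrictor.
Strong reading: for every (a,c,b) with drafted(a,c,b), signed(b,c).
Restrictor triples: (a1,c3,b2)→signed(b2,c3) ✓  (a2,c2,b4)→signed(b4,c2) ✓  (a2,c3,b1)→signed(b1,c3) ✓  (a3,c1,b2)→signed(b2,c1) ✓  (a3,c3,b1)→signed(b1,c3) ✓  (a3,c4,b5)→signed(b5,c4) ✓  (a4,c1,b4)→signed(b4,c1) ✓  (a4,c3,b4)→signed(b4,c3) ✓  (a4,c3,b5)→signed(b5,c3) ✓
Counterexamples (restrictor triples failing the scope): 0.

0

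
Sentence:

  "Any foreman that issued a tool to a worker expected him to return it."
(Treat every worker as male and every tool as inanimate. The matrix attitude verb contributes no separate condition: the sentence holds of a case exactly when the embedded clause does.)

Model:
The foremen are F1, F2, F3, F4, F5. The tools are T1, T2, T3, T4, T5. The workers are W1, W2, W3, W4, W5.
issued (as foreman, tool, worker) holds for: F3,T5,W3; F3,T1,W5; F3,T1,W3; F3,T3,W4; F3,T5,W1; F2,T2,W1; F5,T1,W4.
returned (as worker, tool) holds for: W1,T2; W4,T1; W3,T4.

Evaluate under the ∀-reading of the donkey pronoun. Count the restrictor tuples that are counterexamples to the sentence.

5

"him" takes "a worker" as antecedent and "it" takes "a tool"; both are donkey pronouns co-varying with the restrictor.
Strong reading: for every (f,t,w) with issued(f,t,w), returned(w,t).
Restrictor triples: (F2,T2,W1)→returned(W1,T2) ✓  (F3,T1,W3)→returned(W3,T1) ✗  (F3,T1,W5)→returned(W5,T1) ✗  (F3,T3,W4)→returned(W4,T3) ✗  (F3,T5,W1)→returned(W1,T5) ✗  (F3,T5,W3)→returned(W3,T5) ✗  (F5,T1,W4)→returned(W4,T1) ✓
Counterexamples (restrictor triples failing the scope): 5.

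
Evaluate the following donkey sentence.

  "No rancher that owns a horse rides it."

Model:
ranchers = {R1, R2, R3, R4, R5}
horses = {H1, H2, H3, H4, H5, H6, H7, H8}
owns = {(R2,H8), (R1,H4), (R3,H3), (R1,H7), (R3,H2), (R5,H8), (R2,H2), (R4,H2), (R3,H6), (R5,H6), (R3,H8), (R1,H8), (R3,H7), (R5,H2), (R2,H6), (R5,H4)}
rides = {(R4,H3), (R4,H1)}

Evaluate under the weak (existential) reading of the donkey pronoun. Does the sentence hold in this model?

True

"it" takes "a horse" as antecedent — a donkey pronoun bound across the clause boundary.
Truth condition: for no (r,h) with owns(r,h) does rides(r,h) hold.
Restrictor pairs — does the scope hold? (R1,H4):fails  (R1,H7):fails  (R1,H8):fails  (R2,H2):fails  (R2,H6):fails  (R2,H8):fails  (R3,H2):fails  (R3,H3):fails  (R3,H6):fails  (R3,H7):fails  (R3,H8):fails  (R4,H2):fails  (R5,H2):fails  (R5,H4):fails  (R5,H6):fails  (R5,H8):fails
Scope holds for no restrictor pair, so the sentence is true.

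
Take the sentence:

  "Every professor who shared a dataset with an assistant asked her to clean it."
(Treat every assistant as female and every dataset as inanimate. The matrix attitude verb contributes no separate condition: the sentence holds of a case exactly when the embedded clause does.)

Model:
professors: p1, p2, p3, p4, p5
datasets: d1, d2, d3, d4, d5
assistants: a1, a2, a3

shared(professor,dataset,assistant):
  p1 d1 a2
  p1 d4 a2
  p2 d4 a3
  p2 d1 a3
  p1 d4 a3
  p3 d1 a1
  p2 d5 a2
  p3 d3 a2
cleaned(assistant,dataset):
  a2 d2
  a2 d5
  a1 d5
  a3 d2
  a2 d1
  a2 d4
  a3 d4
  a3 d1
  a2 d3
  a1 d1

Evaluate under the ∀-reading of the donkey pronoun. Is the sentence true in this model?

"her" takes "an assistant" as antecedent and "it" takes "a dataset"; both are donkey pronouns co-varying with the restrictor.
Strong reading: for every (p,d,a) with shared(p,d,a), cleaned(a,d).
Restrictor triples: (p1,d1,a2)→cleaned(a2,d1) ✓  (p1,d4,a2)→cleaned(a2,d4) ✓  (p1,d4,a3)→cleaned(a3,d4) ✓  (p2,d1,a3)→cleaned(a3,d1) ✓  (p2,d4,a3)→cleaned(a3,d4) ✓  (p2,d5,a2)→cleaned(a2,d5) ✓  (p3,d1,a1)→cleaned(a1,d1) ✓  (p3,d3,a2)→cleaned(a2,d3) ✓
Every restrictor triple satisfies the scope.

True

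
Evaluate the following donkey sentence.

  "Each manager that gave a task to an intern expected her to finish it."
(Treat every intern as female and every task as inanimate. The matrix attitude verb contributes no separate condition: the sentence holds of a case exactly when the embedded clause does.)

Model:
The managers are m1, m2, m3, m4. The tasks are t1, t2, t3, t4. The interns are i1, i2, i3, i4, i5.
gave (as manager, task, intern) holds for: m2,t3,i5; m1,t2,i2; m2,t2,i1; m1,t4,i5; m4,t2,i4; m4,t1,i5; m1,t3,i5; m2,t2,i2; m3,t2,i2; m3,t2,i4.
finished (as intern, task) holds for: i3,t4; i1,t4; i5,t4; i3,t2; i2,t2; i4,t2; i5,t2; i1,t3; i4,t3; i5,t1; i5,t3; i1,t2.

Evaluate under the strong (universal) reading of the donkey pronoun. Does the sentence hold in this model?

"her" takes "an intern" as antecedent and "it" takes "a task"; both are donkey pronouns co-varying with the restrictor.
Strong reading: for every (m,t,i) with gave(m,t,i), finished(i,t).
Restrictor triples: (m1,t2,i2)→finished(i2,t2) ✓  (m1,t3,i5)→finished(i5,t3) ✓  (m1,t4,i5)→finished(i5,t4) ✓  (m2,t2,i1)→finished(i1,t2) ✓  (m2,t2,i2)→finished(i2,t2) ✓  (m2,t3,i5)→finished(i5,t3) ✓  (m3,t2,i2)→finished(i2,t2) ✓  (m3,t2,i4)→finished(i4,t2) ✓  (m4,t1,i5)→finished(i5,t1) ✓  (m4,t2,i4)→finished(i4,t2) ✓
Every restrictor triple satisfies the scope.

True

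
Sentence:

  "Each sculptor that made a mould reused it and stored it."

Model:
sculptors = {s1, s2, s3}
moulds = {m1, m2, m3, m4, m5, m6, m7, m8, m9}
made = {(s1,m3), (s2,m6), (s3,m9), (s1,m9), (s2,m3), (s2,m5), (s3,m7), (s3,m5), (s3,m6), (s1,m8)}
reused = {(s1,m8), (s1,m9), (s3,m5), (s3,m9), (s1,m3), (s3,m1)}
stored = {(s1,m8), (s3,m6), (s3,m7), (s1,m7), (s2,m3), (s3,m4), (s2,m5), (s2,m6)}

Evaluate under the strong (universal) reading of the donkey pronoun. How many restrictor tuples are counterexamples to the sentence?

9

"it" takes "a mould" as antecedent — a donkey pronoun bound across the clause boundary.
Strong reading: for every (s,m) with made(s,m), reused(s,m) ∧ stored(s,m).
Restrictor pairs: (s1,m3) ✗  (s1,m8) ✓  (s1,m9) ✗  (s2,m3) ✗  (s2,m5) ✗  (s2,m6) ✗  (s3,m5) ✗  (s3,m6) ✗  (s3,m7) ✗  (s3,m9) ✗
Counterexamples (restrictor pairs failing the scope): 9.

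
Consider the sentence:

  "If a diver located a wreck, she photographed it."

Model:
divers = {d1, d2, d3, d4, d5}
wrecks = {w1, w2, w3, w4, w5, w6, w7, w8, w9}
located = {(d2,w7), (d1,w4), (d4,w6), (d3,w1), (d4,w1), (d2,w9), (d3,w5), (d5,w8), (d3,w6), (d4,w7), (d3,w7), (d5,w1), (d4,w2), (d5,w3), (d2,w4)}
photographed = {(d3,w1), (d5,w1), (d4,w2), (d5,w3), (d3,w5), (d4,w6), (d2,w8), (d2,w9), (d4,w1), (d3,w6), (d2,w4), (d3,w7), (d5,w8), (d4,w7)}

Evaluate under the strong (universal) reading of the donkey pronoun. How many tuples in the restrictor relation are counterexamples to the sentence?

"it" takes "a wreck" as antecedent — a donkey pronoun bound across the clause boundary.
Strong reading: for every (d,w) with located(d,w), photographed(d,w).
Restrictor pairs: (d1,w4) ✗  (d2,w4) ✓  (d2,w7) ✗  (d2,w9) ✓  (d3,w1) ✓  (d3,w5) ✓  (d3,w6) ✓  (d3,w7) ✓  (d4,w1) ✓  (d4,w2) ✓  (d4,w6) ✓  (d4,w7) ✓  (d5,w1) ✓  (d5,w3) ✓  (d5,w8) ✓
Counterexamples (restrictor pairs failing the scope): 2.

2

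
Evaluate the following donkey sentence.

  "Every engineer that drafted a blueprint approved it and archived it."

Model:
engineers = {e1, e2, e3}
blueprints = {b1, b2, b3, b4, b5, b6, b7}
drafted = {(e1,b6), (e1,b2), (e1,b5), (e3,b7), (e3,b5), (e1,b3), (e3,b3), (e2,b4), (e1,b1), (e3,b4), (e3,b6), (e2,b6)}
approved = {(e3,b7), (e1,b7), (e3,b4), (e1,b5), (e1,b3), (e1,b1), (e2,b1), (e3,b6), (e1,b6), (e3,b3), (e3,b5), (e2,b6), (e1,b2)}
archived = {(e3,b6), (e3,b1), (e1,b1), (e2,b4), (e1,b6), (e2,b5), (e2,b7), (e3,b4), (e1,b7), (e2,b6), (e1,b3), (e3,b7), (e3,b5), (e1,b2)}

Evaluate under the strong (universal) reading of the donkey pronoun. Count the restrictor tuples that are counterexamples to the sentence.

"it" takes "a blueprint" as antecedent — a donkey pronoun bound across the clause boundary.
Strong reading: for every (e,b) with drafted(e,b), approved(e,b) ∧ archived(e,b).
Restrictor pairs: (e1,b1) ✓  (e1,b2) ✓  (e1,b3) ✓  (e1,b5) ✗  (e1,b6) ✓  (e2,b4) ✗  (e2,b6) ✓  (e3,b3) ✗  (e3,b4) ✓  (e3,b5) ✓  (e3,b6) ✓  (e3,b7) ✓
Counterexamples (restrictor pairs failing the scope): 3.

3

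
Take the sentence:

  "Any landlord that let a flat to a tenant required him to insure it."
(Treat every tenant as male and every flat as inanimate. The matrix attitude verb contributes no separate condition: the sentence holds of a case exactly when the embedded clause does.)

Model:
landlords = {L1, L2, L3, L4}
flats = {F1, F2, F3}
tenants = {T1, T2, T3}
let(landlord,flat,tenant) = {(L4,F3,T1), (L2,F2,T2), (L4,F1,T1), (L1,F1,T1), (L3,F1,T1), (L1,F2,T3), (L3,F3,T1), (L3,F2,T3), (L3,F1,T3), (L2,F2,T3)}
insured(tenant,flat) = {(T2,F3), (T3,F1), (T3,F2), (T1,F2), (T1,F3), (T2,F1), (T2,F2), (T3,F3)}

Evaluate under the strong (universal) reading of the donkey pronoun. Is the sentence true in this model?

False

"him" takes "a tenant" as antecedent and "it" takes "a flat"; both are donkey pronouns co-varying with the restrictor.
Strong reading: for every (l,f,t) with let(l,f,t), insured(t,f).
Restrictor triples: (L1,F1,T1)→insured(T1,F1) ✗  (L1,F2,T3)→insured(T3,F2) ✓  (L2,F2,T2)→insured(T2,F2) ✓  (L2,F2,T3)→insured(T3,F2) ✓  (L3,F1,T1)→insured(T1,F1) ✗  (L3,F1,T3)→insured(T3,F1) ✓  (L3,F2,T3)→insured(T3,F2) ✓  (L3,F3,T1)→insured(T1,F3) ✓  (L4,F1,T1)→insured(T1,F1) ✗  (L4,F3,T1)→insured(T1,F3) ✓
Counterexample: (L1,F1,T1) — insured(T1,F1) does not hold.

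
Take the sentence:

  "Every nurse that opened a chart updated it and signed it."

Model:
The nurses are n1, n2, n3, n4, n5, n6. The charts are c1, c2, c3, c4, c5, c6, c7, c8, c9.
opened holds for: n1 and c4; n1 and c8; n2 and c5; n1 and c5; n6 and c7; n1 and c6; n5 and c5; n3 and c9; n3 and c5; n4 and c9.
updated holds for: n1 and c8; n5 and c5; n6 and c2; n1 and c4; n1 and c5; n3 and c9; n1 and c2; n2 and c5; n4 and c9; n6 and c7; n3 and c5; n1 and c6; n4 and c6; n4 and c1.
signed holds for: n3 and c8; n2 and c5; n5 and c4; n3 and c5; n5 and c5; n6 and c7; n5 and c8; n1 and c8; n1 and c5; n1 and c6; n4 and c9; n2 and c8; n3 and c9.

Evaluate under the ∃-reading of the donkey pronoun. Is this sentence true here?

"it" takes "a chart" as antecedent — a donkey pronoun bound across the clause boundary.
Weak reading: every nurse n with some opened-chart has at least one opened-chart c such that updated(n,c) ∧ signed(n,c).
Per nurse: n1:✓  n2:✓  n3:✓  n4:✓  n5:✓  n6:✓
Every nurse in the restrictor has a witness.

True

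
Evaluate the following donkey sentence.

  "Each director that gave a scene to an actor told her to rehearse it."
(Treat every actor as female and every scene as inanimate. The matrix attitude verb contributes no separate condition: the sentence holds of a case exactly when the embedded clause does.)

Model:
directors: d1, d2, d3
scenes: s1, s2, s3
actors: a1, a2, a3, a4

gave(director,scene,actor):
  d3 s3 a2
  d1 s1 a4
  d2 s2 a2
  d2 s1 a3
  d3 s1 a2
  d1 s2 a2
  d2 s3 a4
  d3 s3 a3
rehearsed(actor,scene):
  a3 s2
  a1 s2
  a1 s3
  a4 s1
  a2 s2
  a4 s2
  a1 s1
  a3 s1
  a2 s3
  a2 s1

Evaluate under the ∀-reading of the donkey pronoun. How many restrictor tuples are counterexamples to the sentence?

2

"her" takes "an actor" as antecedent and "it" takes "a scene"; both are donkey pronouns co-varying with the restrictor.
Strong reading: for every (d,s,a) with gave(d,s,a), rehearsed(a,s).
Restrictor triples: (d1,s1,a4)→rehearsed(a4,s1) ✓  (d1,s2,a2)→rehearsed(a2,s2) ✓  (d2,s1,a3)→rehearsed(a3,s1) ✓  (d2,s2,a2)→rehearsed(a2,s2) ✓  (d2,s3,a4)→rehearsed(a4,s3) ✗  (d3,s1,a2)→rehearsed(a2,s1) ✓  (d3,s3,a2)→rehearsed(a2,s3) ✓  (d3,s3,a3)→rehearsed(a3,s3) ✗
Counterexamples (restrictor triples failing the scope): 2.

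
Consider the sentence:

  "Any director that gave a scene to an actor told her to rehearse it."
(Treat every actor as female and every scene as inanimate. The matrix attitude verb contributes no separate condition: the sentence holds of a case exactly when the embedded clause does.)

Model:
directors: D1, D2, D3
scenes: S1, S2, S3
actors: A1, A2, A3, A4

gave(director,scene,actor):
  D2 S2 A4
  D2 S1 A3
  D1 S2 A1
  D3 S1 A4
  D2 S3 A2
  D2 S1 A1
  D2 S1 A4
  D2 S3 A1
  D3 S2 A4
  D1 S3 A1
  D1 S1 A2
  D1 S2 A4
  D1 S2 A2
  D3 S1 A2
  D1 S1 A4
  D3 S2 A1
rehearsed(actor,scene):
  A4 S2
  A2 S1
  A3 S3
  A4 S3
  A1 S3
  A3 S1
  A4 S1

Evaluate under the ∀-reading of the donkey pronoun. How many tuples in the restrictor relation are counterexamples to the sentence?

5

"her" takes "an actor" as antecedent and "it" takes "a scene"; both are donkey pronouns co-varying with the restrictor.
Strong reading: for every (d,s,a) with gave(d,s,a), rehearsed(a,s).
Restrictor triples: (D1,S1,A2)→rehearsed(A2,S1) ✓  (D1,S1,A4)→rehearsed(A4,S1) ✓  (D1,S2,A1)→rehearsed(A1,S2) ✗  (D1,S2,A2)→rehearsed(A2,S2) ✗  (D1,S2,A4)→rehearsed(A4,S2) ✓  (D1,S3,A1)→rehearsed(A1,S3) ✓  (D2,S1,A1)→rehearsed(A1,S1) ✗  (D2,S1,A3)→rehearsed(A3,S1) ✓  (D2,S1,A4)→rehearsed(A4,S1) ✓  (D2,S2,A4)→rehearsed(A4,S2) ✓  (D2,S3,A1)→rehearsed(A1,S3) ✓  (D2,S3,A2)→rehearsed(A2,S3) ✗  (D3,S1,A2)→rehearsed(A2,S1) ✓  (D3,S1,A4)→rehearsed(A4,S1) ✓  (D3,S2,A1)→rehearsed(A1,S2) ✗  (D3,S2,A4)→rehearsed(A4,S2) ✓
Counterexamples (restrictor triples failing the scope): 5.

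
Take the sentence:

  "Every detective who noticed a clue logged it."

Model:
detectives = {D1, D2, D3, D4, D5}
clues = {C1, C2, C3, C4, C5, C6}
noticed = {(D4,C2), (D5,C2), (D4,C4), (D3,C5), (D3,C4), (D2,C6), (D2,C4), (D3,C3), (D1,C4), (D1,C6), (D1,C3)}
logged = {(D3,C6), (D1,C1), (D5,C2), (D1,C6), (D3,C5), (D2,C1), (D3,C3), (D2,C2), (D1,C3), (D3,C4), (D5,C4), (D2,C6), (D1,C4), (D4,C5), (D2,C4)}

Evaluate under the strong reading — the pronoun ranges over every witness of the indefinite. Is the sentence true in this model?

"it" takes "a clue" as antecedent — a donkey pronoun bound across the clause boundary.
Strong reading: for every (d,c) with noticed(d,c), logged(d,c).
Restrictor pairs: (D1,C3) ✓  (D1,C4) ✓  (D1,C6) ✓  (D2,C4) ✓  (D2,C6) ✓  (D3,C3) ✓  (D3,C4) ✓  (D3,C5) ✓  (D4,C2) ✗  (D4,C4) ✗  (D5,C2) ✓
Counterexample: (D4,C2) is in noticed but fails the scope.

False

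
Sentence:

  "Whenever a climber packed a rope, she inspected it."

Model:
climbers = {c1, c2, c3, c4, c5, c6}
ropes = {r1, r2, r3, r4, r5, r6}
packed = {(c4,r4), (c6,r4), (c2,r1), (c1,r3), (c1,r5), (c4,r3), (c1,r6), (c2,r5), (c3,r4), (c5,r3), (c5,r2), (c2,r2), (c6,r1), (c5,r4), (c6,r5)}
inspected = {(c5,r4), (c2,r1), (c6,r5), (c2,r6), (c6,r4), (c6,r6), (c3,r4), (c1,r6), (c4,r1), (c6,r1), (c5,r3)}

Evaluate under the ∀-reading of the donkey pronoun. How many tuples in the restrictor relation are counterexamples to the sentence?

7

"it" takes "a rope" as antecedent — a donkey pronoun bound across the clause boundary.
Strong reading: for every (c,r) with packed(c,r), inspected(c,r).
Restrictor pairs: (c1,r3) ✗  (c1,r5) ✗  (c1,r6) ✓  (c2,r1) ✓  (c2,r2) ✗  (c2,r5) ✗  (c3,r4) ✓  (c4,r3) ✗  (c4,r4) ✗  (c5,r2) ✗  (c5,r3) ✓  (c5,r4) ✓  (c6,r1) ✓  (c6,r4) ✓  (c6,r5) ✓
Counterexamples (restrictor pairs failing the scope): 7.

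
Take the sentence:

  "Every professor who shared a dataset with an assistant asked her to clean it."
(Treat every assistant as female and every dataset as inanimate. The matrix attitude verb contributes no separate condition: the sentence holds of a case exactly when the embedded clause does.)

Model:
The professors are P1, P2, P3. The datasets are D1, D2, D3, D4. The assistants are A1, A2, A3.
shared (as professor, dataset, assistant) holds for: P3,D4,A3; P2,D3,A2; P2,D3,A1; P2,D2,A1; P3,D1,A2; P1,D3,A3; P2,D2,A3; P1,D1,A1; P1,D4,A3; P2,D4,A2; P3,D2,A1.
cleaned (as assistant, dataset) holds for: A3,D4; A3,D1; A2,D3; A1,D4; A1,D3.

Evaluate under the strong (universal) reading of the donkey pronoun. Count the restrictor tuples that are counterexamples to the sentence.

7

"her" takes "an assistant" as antecedent and "it" takes "a dataset"; both are donkey pronouns co-varying with the restrictor.
Strong reading: for every (p,d,a) with shared(p,d,a), cleaned(a,d).
Restrictor triples: (P1,D1,A1)→cleaned(A1,D1) ✗  (P1,D3,A3)→cleaned(A3,D3) ✗  (P1,D4,A3)→cleaned(A3,D4) ✓  (P2,D2,A1)→cleaned(A1,D2) ✗  (P2,D2,A3)→cleaned(A3,D2) ✗  (P2,D3,A1)→cleaned(A1,D3) ✓  (P2,D3,A2)→cleaned(A2,D3) ✓  (P2,D4,A2)→cleaned(A2,D4) ✗  (P3,D1,A2)→cleaned(A2,D1) ✗  (P3,D2,A1)→cleaned(A1,D2) ✗  (P3,D4,A3)→cleaned(A3,D4) ✓
Counterexamples (restrictor triples failing the scope): 7.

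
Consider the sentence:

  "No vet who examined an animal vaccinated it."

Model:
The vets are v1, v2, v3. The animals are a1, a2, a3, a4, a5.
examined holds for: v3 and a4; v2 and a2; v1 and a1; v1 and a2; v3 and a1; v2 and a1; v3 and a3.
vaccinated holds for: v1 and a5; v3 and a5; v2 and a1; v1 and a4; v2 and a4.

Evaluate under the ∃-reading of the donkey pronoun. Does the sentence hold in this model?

"it" takes "an animal" as antecedent — a donkey pronoun bound across the clause boundary.
Truth condition: for no (v,a) with examined(v,a) does vaccinated(v,a) hold.
Restrictor pairs — does the scope hold? (v1,a1):fails  (v1,a2):fails  (v2,a1):holds  (v2,a2):fails  (v3,a1):fails  (v3,a3):fails  (v3,a4):fails
Scope holds for 1 pair(s), so the sentence is false.

False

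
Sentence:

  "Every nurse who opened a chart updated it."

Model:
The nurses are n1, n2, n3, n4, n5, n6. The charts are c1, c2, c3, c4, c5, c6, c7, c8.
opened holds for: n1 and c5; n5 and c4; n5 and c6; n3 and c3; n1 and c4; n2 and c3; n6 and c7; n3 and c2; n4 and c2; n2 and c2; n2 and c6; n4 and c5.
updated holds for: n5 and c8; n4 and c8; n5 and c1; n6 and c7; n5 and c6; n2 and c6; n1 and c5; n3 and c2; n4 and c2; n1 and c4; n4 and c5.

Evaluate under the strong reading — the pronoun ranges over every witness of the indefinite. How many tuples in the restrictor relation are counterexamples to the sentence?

4

"it" takes "a chart" as antecedent — a donkey pronoun bound across the clause boundary.
Strong reading: for every (n,c) with opened(n,c), updated(n,c).
Restrictor pairs: (n1,c4) ✓  (n1,c5) ✓  (n2,c2) ✗  (n2,c3) ✗  (n2,c6) ✓  (n3,c2) ✓  (n3,c3) ✗  (n4,c2) ✓  (n4,c5) ✓  (n5,c4) ✗  (n5,c6) ✓  (n6,c7) ✓
Counterexamples (restrictor pairs failing the scope): 4.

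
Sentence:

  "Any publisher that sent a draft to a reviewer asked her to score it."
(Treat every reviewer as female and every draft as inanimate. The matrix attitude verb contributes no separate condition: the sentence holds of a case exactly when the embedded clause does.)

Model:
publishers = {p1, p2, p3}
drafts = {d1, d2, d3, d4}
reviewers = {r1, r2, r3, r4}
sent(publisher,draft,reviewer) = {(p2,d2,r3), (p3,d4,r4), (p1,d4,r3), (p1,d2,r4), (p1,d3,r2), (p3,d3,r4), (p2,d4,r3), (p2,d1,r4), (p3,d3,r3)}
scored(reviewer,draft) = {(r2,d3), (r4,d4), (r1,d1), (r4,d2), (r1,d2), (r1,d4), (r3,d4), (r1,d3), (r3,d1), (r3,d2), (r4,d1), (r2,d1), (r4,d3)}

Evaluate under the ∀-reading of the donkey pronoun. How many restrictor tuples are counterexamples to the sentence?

"her" takes "a reviewer" as antecedent and "it" takes "a draft"; both are donkey pronouns co-varying with the restrictor.
Strong reading: for every (p,d,r) with sent(p,d,r), scored(r,d).
Restrictor triples: (p1,d2,r4)→scored(r4,d2) ✓  (p1,d3,r2)→scored(r2,d3) ✓  (p1,d4,r3)→scored(r3,d4) ✓  (p2,d1,r4)→scored(r4,d1) ✓  (p2,d2,r3)→scored(r3,d2) ✓  (p2,d4,r3)→scored(r3,d4) ✓  (p3,d3,r3)→scored(r3,d3) ✗  (p3,d3,r4)→scored(r4,d3) ✓  (p3,d4,r4)→scored(r4,d4) ✓
Counterexamples (restrictor triples failing the scope): 1.

1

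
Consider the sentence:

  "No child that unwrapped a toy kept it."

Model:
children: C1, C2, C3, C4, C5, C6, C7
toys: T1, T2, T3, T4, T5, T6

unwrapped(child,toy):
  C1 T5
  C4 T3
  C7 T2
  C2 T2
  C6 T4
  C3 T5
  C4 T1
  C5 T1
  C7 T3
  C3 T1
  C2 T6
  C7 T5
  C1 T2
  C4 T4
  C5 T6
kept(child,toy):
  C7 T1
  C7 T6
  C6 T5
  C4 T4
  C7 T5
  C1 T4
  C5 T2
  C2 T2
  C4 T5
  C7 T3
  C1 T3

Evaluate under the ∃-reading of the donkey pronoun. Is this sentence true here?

"it" takes "a toy" as antecedent — a donkey pronoun bound across the clause boundary.
Truth condition: for no (c,t) with unwrapped(c,t) does kept(c,t) hold.
Restrictor pairs — does the scope hold? (C1,T2):fails  (C1,T5):fails  (C2,T2):holds  (C2,T6):fails  (C3,T1):fails  (C3,T5):fails  (C4,T1):fails  (C4,T3):fails  (C4,T4):holds  (C5,T1):fails  (C5,T6):fails  (C6,T4):fails  (C7,T2):fails  (C7,T3):holds  (C7,T5):holds
Scope holds for 4 pair(s), so the sentence is false.

False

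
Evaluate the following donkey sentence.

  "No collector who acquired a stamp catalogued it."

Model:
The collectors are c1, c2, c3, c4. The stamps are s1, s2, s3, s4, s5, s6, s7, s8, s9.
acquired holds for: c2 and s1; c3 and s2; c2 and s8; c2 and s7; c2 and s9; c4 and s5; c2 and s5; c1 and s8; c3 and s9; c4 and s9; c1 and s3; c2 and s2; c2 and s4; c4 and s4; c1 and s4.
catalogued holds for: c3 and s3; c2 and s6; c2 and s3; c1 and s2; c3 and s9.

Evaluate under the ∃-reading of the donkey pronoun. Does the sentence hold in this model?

False

"it" takes "a stamp" as antecedent — a donkey pronoun bound across the clause boundary.
Truth condition: for no (c,s) with acquired(c,s) does catalogued(c,s) hold.
Restrictor pairs — does the scope hold? (c1,s3):fails  (c1,s4):fails  (c1,s8):fails  (c2,s1):fails  (c2,s2):fails  (c2,s4):fails  (c2,s5):fails  (c2,s7):fails  (c2,s8):fails  (c2,s9):fails  (c3,s2):fails  (c3,s9):holds  (c4,s4):fails  (c4,s5):fails  (c4,s9):fails
Scope holds for 1 pair(s), so the sentence is false.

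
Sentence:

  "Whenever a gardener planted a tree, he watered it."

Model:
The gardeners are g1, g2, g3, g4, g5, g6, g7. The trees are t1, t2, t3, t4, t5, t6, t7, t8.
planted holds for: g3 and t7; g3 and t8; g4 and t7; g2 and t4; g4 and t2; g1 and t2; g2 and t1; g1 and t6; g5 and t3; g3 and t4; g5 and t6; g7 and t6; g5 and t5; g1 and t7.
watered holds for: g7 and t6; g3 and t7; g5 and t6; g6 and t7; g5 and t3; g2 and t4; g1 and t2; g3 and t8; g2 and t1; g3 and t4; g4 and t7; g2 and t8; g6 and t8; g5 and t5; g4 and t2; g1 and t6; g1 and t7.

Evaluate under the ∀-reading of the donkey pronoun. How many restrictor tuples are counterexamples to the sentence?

0

"it" takes "a tree" as antecedent — a donkey pronoun bound across the clause boundary.
Strong reading: for every (g,t) with planted(g,t), watered(g,t).
Restrictor pairs: (g1,t2) ✓  (g1,t6) ✓  (g1,t7) ✓  (g2,t1) ✓  (g2,t4) ✓  (g3,t4) ✓  (g3,t7) ✓  (g3,t8) ✓  (g4,t2) ✓  (g4,t7) ✓  (g5,t3) ✓  (g5,t5) ✓  (g5,t6) ✓  (g7,t6) ✓
Counterexamples (restrictor pairs failing the scope): 0.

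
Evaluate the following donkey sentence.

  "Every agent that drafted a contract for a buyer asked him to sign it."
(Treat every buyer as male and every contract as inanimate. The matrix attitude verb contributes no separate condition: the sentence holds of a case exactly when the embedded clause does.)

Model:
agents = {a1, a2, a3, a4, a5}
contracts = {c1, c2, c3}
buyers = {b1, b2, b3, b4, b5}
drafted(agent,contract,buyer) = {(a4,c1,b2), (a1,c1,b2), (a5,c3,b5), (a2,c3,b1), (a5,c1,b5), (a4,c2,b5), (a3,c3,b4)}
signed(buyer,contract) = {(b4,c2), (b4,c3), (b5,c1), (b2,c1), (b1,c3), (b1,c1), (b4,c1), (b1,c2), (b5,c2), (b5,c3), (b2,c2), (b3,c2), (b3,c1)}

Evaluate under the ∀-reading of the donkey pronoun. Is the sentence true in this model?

True

"him" takes "a buyer" as antecedent and "it" takes "a contract"; both are donkey pronouns co-varying with the restrictor.
Strong reading: for every (a,c,b) with drafted(a,c,b), signed(b,c).
Restrictor triples: (a1,c1,b2)→signed(b2,c1) ✓  (a2,c3,b1)→signed(b1,c3) ✓  (a3,c3,b4)→signed(b4,c3) ✓  (a4,c1,b2)→signed(b2,c1) ✓  (a4,c2,b5)→signed(b5,c2) ✓  (a5,c1,b5)→signed(b5,c1) ✓  (a5,c3,b5)→signed(b5,c3) ✓
Every restrictor triple satisfies the scope.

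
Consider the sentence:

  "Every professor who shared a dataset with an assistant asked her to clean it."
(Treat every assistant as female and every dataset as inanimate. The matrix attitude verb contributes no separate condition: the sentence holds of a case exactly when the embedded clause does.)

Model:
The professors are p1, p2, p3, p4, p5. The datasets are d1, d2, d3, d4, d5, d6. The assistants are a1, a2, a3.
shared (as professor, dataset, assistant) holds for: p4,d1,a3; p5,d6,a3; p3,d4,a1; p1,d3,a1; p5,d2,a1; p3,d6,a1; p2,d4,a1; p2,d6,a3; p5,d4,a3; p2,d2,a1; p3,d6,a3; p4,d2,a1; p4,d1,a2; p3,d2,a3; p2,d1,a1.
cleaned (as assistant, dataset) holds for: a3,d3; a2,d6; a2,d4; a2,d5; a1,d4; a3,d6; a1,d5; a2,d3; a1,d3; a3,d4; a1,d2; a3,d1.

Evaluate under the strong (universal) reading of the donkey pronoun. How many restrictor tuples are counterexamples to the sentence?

4

"her" takes "an assistant" as antecedent and "it" takes "a dataset"; both are donkey pronouns co-varying with the restrictor.
Strong reading: for every (p,d,a) with shared(p,d,a), cleaned(a,d).
Restrictor triples: (p1,d3,a1)→cleaned(a1,d3) ✓  (p2,d1,a1)→cleaned(a1,d1) ✗  (p2,d2,a1)→cleaned(a1,d2) ✓  (p2,d4,a1)→cleaned(a1,d4) ✓  (p2,d6,a3)→cleaned(a3,d6) ✓  (p3,d2,a3)→cleaned(a3,d2) ✗  (p3,d4,a1)→cleaned(a1,d4) ✓  (p3,d6,a1)→cleaned(a1,d6) ✗  (p3,d6,a3)→cleaned(a3,d6) ✓  (p4,d1,a2)→cleaned(a2,d1) ✗  (p4,d1,a3)→cleaned(a3,d1) ✓  (p4,d2,a1)→cleaned(a1,d2) ✓  (p5,d2,a1)→cleaned(a1,d2) ✓  (p5,d4,a3)→cleaned(a3,d4) ✓  (p5,d6,a3)→cleaned(a3,d6) ✓
Counterexamples (restrictor triples failing the scope): 4.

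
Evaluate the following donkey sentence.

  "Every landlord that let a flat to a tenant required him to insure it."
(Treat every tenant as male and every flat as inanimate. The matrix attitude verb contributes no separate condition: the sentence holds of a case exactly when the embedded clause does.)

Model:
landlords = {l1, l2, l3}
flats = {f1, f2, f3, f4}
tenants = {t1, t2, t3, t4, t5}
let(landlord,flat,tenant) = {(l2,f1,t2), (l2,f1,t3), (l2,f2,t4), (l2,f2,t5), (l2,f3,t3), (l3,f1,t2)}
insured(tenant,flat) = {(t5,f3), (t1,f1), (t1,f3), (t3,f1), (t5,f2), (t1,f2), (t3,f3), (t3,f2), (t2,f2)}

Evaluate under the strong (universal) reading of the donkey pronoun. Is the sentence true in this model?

False

"him" takes "a tenant" as antecedent and "it" takes "a flat"; both are donkey pronouns co-varying with the restrictor.
Strong reading: for every (l,f,t) with let(l,f,t), insured(t,f).
Restrictor triples: (l2,f1,t2)→insured(t2,f1) ✗  (l2,f1,t3)→insured(t3,f1) ✓  (l2,f2,t4)→insured(t4,f2) ✗  (l2,f2,t5)→insured(t5,f2) ✓  (l2,f3,t3)→insured(t3,f3) ✓  (l3,f1,t2)→insured(t2,f1) ✗
Counterexample: (l2,f1,t2) — insured(t2,f1) does not hold.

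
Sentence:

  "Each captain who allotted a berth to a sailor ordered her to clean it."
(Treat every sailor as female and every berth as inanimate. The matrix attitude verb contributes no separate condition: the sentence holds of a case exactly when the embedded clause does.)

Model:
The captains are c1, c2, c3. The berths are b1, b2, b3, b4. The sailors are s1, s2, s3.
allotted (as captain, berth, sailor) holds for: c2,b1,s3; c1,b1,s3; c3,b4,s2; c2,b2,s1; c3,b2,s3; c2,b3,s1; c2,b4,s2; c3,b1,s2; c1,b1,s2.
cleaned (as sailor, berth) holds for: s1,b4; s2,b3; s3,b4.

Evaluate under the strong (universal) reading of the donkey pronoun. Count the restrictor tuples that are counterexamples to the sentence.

9

"her" takes "a sailor" as antecedent and "it" takes "a berth"; both are donkey pronouns co-varying with the restrictor.
Strong reading: for every (c,b,s) with allotted(c,b,s), cleaned(s,b).
Restrictor triples: (c1,b1,s2)→cleaned(s2,b1) ✗  (c1,b1,s3)→cleaned(s3,b1) ✗  (c2,b1,s3)→cleaned(s3,b1) ✗  (c2,b2,s1)→cleaned(s1,b2) ✗  (c2,b3,s1)→cleaned(s1,b3) ✗  (c2,b4,s2)→cleaned(s2,b4) ✗  (c3,b1,s2)→cleaned(s2,b1) ✗  (c3,b2,s3)→cleaned(s3,b2) ✗  (c3,b4,s2)→cleaned(s2,b4) ✗
Counterexamples (restrictor triples failing the scope): 9.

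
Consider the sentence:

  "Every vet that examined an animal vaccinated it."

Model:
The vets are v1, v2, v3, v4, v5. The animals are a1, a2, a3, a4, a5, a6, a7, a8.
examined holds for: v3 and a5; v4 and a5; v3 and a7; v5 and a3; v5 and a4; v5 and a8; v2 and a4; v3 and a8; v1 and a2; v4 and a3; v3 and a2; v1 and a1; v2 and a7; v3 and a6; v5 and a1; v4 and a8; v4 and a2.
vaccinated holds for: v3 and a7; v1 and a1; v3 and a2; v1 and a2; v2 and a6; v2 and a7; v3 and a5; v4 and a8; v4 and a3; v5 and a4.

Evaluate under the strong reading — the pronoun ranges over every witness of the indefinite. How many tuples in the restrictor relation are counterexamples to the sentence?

"it" takes "an animal" as antecedent — a donkey pronoun bound across the clause boundary.
Strong reading: for every (v,a) with examined(v,a), vaccinated(v,a).
Restrictor pairs: (v1,a1) ✓  (v1,a2) ✓  (v2,a4) ✗  (v2,a7) ✓  (v3,a2) ✓  (v3,a5) ✓  (v3,a6) ✗  (v3,a7) ✓  (v3,a8) ✗  (v4,a2) ✗  (v4,a3) ✓  (v4,a5) ✗  (v4,a8) ✓  (v5,a1) ✗  (v5,a3) ✗  (v5,a4) ✓  (v5,a8) ✗
Counterexamples (restrictor pairs failing the scope): 8.

8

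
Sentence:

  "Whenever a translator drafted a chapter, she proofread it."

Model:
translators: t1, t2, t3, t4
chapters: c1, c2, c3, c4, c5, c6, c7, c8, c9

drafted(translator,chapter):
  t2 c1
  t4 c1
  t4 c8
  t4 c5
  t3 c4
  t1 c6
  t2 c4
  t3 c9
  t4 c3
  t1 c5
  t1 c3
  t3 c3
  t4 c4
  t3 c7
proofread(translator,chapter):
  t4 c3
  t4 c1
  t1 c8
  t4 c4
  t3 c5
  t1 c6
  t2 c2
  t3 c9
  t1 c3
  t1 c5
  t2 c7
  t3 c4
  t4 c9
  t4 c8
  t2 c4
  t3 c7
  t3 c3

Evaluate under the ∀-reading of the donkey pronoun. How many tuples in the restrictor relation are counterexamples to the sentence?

"it" takes "a chapter" as antecedent — a donkey pronoun bound across the clause boundary.
Strong reading: for every (t,c) with drafted(t,c), proofread(t,c).
Restrictor pairs: (t1,c3) ✓  (t1,c5) ✓  (t1,c6) ✓  (t2,c1) ✗  (t2,c4) ✓  (t3,c3) ✓  (t3,c4) ✓  (t3,c7) ✓  (t3,c9) ✓  (t4,c1) ✓  (t4,c3) ✓  (t4,c4) ✓  (t4,c5) ✗  (t4,c8) ✓
Counterexamples (restrictor pairs failing the scope): 2.

2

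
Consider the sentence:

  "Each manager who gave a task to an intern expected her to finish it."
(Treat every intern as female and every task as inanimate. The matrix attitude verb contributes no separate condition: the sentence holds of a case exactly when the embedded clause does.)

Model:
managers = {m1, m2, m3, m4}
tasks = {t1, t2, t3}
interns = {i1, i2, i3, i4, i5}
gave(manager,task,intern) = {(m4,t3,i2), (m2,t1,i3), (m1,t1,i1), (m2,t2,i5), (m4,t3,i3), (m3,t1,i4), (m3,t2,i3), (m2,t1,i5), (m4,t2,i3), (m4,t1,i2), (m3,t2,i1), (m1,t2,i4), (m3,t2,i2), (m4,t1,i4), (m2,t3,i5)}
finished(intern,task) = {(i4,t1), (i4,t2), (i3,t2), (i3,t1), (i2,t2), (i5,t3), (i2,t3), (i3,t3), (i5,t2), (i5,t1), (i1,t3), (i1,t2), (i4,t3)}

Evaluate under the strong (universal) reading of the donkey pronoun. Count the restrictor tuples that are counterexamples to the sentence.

"her" takes "an intern" as antecedent and "it" takes "a task"; both are donkey pronouns co-varying with the restrictor.
Strong reading: for every (m,t,i) with gave(m,t,i), finished(i,t).
Restrictor triples: (m1,t1,i1)→finished(i1,t1) ✗  (m1,t2,i4)→finished(i4,t2) ✓  (m2,t1,i3)→finished(i3,t1) ✓  (m2,t1,i5)→finished(i5,t1) ✓  (m2,t2,i5)→finished(i5,t2) ✓  (m2,t3,i5)→finished(i5,t3) ✓  (m3,t1,i4)→finished(i4,t1) ✓  (m3,t2,i1)→finished(i1,t2) ✓  (m3,t2,i2)→finished(i2,t2) ✓  (m3,t2,i3)→finished(i3,t2) ✓  (m4,t1,i2)→finished(i2,t1) ✗  (m4,t1,i4)→finished(i4,t1) ✓  (m4,t2,i3)→finished(i3,t2) ✓  (m4,t3,i2)→finished(i2,t3) ✓  (m4,t3,i3)→finished(i3,t3) ✓
Counterexamples (restrictor triples failing the scope): 2.

2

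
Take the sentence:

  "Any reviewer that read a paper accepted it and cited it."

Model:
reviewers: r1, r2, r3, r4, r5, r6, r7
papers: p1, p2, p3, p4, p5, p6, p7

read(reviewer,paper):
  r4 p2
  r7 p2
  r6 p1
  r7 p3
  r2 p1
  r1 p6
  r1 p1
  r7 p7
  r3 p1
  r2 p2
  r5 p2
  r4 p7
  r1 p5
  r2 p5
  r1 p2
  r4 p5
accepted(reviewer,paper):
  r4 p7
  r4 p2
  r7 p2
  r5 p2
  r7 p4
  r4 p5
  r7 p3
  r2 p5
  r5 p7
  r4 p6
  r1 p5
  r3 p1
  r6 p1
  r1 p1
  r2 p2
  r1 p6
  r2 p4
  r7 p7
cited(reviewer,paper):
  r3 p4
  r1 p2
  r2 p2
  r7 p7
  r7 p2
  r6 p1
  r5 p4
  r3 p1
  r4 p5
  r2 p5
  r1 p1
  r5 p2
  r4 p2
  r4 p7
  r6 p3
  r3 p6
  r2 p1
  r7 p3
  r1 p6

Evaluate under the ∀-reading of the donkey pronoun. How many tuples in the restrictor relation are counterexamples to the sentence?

"it" takes "a paper" as antecedent — a donkey pronoun bound across the clause boundary.
Strong reading: for every (r,p) with read(r,p), accepted(r,p) ∧ cited(r,p).
Restrictor pairs: (r1,p1) ✓  (r1,p2) ✗  (r1,p5) ✗  (r1,p6) ✓  (r2,p1) ✗  (r2,p2) ✓  (r2,p5) ✓  (r3,p1) ✓  (r4,p2) ✓  (r4,p5) ✓  (r4,p7) ✓  (r5,p2) ✓  (r6,p1) ✓  (r7,p2) ✓  (r7,p3) ✓  (r7,p7) ✓
Counterexamples (restrictor pairs failing the scope): 3.

3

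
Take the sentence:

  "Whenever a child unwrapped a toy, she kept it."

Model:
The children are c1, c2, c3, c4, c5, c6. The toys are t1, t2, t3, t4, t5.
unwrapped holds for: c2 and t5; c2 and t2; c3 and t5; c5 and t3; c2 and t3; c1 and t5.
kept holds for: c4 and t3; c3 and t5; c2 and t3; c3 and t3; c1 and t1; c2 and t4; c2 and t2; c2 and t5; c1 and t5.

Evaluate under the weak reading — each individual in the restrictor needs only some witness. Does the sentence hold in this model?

False

"it" takes "a toy" as antecedent — a donkey pronoun bound across the clause boundary.
Weak reading: every child c with some unwrapped-toy has at least one unwrapped-toy t such that kept(c,t).
Per child: c1:✓  c2:✓  c3:✓  c5:✗
c5 has no witness among its unwrapped-toys.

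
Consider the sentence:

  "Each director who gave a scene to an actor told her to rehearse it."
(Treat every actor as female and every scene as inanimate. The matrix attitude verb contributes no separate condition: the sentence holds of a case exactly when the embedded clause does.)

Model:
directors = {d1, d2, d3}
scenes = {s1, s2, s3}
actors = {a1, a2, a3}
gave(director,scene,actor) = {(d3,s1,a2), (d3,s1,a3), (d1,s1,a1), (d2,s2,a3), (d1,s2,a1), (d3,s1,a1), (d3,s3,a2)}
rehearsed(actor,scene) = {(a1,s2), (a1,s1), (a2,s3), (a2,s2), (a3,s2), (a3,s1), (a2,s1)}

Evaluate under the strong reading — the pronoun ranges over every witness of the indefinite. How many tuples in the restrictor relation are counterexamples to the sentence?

"her" takes "an actor" as antecedent and "it" takes "a scene"; both are donkey pronouns co-varying with the restrictor.
Strong reading: for every (d,s,a) with gave(d,s,a), rehearsed(a,s).
Restrictor triples: (d1,s1,a1)→rehearsed(a1,s1) ✓  (d1,s2,a1)→rehearsed(a1,s2) ✓  (d2,s2,a3)→rehearsed(a3,s2) ✓  (d3,s1,a1)→rehearsed(a1,s1) ✓  (d3,s1,a2)→rehearsed(a2,s1) ✓  (d3,s1,a3)→rehearsed(a3,s1) ✓  (d3,s3,a2)→rehearsed(a2,s3) ✓
Counterexamples (restrictor triples failing the scope): 0.

0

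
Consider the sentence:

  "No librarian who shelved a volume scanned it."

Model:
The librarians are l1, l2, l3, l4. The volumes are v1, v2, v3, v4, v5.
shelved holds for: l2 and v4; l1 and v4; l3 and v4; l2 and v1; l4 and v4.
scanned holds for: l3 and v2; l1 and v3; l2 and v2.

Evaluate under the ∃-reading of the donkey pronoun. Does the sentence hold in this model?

"it" takes "a volume" as antecedent — a donkey pronoun bound across the clause boundary.
Truth condition: for no (l,v) with shelved(l,v) does scanned(l,v) hold.
Restrictor pairs — does the scope hold? (l1,v4):fails  (l2,v1):fails  (l2,v4):fails  (l3,v4):fails  (l4,v4):fails
Scope holds for no restrictor pair, so the sentence is true.

True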